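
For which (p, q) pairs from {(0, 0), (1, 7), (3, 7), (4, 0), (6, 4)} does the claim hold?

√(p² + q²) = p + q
Testing each pair:
(0, 0): LHS = 0, RHS = 0 → holds
(1, 7): LHS = 5·√(2) ≈ 7.071, RHS = 8 → fails
(3, 7): LHS = √(58) ≈ 7.616, RHS = 10 → fails
(4, 0): LHS = 4, RHS = 4 → holds
(6, 4): LHS = 2·√(13) ≈ 7.211, RHS = 10 → fails

2 of 5 pairs satisfy the claim.

Answer: (0, 0), (4, 0)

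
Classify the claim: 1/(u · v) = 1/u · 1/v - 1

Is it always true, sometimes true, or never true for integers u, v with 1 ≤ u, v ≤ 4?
The claim fails for every pair in the range. For instance at (u, v) = (3, 3): LHS = 1/9, RHS = -8/9.

Answer: Never true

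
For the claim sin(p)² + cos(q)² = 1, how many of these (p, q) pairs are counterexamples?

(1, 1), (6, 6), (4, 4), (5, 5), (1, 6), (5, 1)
Testing each pair:
(1, 1): LHS = cos(1)² + sin(1)² = 1, RHS = 1 → satisfies claim
(6, 6): LHS = sin(6)² + cos(6)² = 1, RHS = 1 → satisfies claim
(4, 4): LHS = cos(4)² + sin(4)² = 1, RHS = 1 → satisfies claim
(5, 5): LHS = cos(5)² + sin(5)² = 1, RHS = 1 → satisfies claim
(1, 6): LHS = sin(1)² + cos(6)² ≈ 1.63, RHS = 1 → counterexample
(5, 1): LHS = cos(1)² + sin(5)² ≈ 1.211, RHS = 1 → counterexample

That makes 2 counterexamples.

Answer: 2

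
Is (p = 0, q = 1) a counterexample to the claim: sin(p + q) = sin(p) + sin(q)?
No

Substituting p = 0, q = 1:
LHS = sin(0 + 1) = sin(1) ≈ 0.8415
RHS = sin(0) + sin(1) = sin(1) ≈ 0.8415

The sides agree, so this pair does not disprove the claim.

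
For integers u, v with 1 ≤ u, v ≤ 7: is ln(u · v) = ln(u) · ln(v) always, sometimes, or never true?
It holds at (u, v) = (1, 1) (both sides equal 0), but fails at (u, v) = (7, 3) (LHS = ln(21) ≈ 3.045, RHS = ln(3)·ln(7) ≈ 2.138).

Answer: Sometimes true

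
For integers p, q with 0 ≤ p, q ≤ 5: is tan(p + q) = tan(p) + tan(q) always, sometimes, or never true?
Sometimes true

It holds at (p, q) = (2, 0) (both sides equal tan(2) ≈ -2.185), but fails at (p, q) = (1, 5) (LHS = tan(6) ≈ -0.291, RHS = tan(5) + tan(1) ≈ -1.823).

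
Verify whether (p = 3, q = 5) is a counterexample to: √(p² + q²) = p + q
Substituting p = 3, q = 5:
LHS = √(3² + 5²) = √(34) ≈ 5.831
RHS = 3 + 5 = 8

Since LHS ≠ RHS, this pair disproves the claim.

Answer: Yes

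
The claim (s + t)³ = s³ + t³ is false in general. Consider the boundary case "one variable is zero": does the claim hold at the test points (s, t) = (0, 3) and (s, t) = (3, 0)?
At (0, 3): LHS = 27, RHS = 27 → equal
At (3, 0): LHS = 27, RHS = 27 → equal

So the claim does hold at both of these boundary points, even though it is not an identity.

Answer: Yes, holds at both test points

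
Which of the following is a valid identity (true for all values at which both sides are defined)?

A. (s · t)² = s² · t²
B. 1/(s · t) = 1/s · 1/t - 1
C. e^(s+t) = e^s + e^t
A: holds — e.g. at (3, 5), both sides equal 225.
B: fails at (3, 3) — LHS = 1/9, RHS = -8/9.
C: fails at (3, 7) — LHS = e^10 ≈ 22026.5, RHS = e^3 + e^7 ≈ 1117.

Answer: A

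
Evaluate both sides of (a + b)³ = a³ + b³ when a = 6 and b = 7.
LHS = (6 + 7)³ = 2197
RHS = 6³ + 7³ = 559

LHS ≠ RHS, so the equation does not hold here.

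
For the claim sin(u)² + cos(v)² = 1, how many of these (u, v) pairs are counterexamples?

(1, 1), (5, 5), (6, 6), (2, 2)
Testing each pair:
(1, 1): LHS = cos(1)² + sin(1)² = 1, RHS = 1 → satisfies claim
(5, 5): LHS = cos(5)² + sin(5)² = 1, RHS = 1 → satisfies claim
(6, 6): LHS = sin(6)² + cos(6)² = 1, RHS = 1 → satisfies claim
(2, 2): LHS = cos(2)² + sin(2)² = 1, RHS = 1 → satisfies claim

That makes 0 counterexamples.

Answer: 0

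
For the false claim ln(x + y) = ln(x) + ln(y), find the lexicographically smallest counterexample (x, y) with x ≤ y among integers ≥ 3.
Substituting (3, 3) into the claim:
LHS = ln(3 + 3) = ln(6) ≈ 1.792
RHS = ln(3) + ln(3) = 2·ln(3) ≈ 2.197

Since LHS ≠ RHS, this pair disproves the claim, and no lexicographically smaller pair (x ≤ y, integers ≥ 3) does.

For instance (8, 10) is also a counterexample (LHS = ln(18) ≈ 2.89, RHS = ln(8) + ln(10) ≈ 4.382), but it's lexicographically larger.

Answer: (x, y) = (3, 3)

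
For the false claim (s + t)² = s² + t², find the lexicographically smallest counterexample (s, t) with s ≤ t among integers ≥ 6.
Substituting (6, 6) into the claim:
LHS = (6 + 6)² = 144
RHS = 6² + 6² = 72

Since LHS ≠ RHS, this pair disproves the claim, and no lexicographically smaller pair (s ≤ t, integers ≥ 6) does.

For instance (8, 13) is also a counterexample (LHS = 441, RHS = 233), but it's lexicographically larger.

Answer: (s, t) = (6, 6)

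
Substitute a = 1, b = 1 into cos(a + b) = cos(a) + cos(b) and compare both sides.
LHS = cos(1 + 1) = cos(2) ≈ -0.4161
RHS = cos(1) + cos(1) = 2·cos(1) ≈ 1.081

LHS ≠ RHS (they differ by about 1.497), so the equation does not hold here.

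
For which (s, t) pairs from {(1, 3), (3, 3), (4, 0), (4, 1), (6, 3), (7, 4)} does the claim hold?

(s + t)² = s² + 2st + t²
All pairs

Testing each pair:
(1, 3): LHS = 16, RHS = 16 → holds
(3, 3): LHS = 36, RHS = 36 → holds
(4, 0): LHS = 16, RHS = 16 → holds
(4, 1): LHS = 25, RHS = 25 → holds
(6, 3): LHS = 81, RHS = 81 → holds
(7, 4): LHS = 121, RHS = 121 → holds

Every pair satisfies the claim.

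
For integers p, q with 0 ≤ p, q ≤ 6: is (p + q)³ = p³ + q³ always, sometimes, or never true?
It holds at (p, q) = (3, 0) (both sides equal 27), but fails at (p, q) = (6, 4) (LHS = 1000, RHS = 280).

Answer: Sometimes true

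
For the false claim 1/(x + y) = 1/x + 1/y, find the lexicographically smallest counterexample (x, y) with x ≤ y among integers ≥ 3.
Substituting (3, 3) into the claim:
LHS = 1/(3 + 3) = 1/6
RHS = 1/3 + 1/3 = 2/3

Since LHS ≠ RHS, this pair disproves the claim, and no lexicographically smaller pair (x ≤ y, integers ≥ 3) does.

For instance (4, 10) is also a counterexample (LHS = 1/14, RHS = 7/20), but it's lexicographically larger.

Answer: (x, y) = (3, 3)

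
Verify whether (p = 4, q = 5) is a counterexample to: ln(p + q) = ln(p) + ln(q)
Yes

Substituting p = 4, q = 5:
LHS = ln(4 + 5) = ln(9) ≈ 2.197
RHS = ln(4) + ln(5) ≈ 2.996

Since LHS ≠ RHS, this pair disproves the claim.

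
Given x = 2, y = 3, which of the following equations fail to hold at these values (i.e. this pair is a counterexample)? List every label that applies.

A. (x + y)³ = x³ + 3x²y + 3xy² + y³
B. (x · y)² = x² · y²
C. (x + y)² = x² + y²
C

Evaluating each claim at the given values:
A. LHS = 125, RHS = 125 → holds here (LHS = RHS)
B. LHS = 36, RHS = 36 → holds here (LHS = RHS)
C. LHS = 25, RHS = 13 → fails here (LHS ≠ RHS)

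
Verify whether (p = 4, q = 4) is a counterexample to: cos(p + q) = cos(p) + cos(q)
Yes

Substituting p = 4, q = 4:
LHS = cos(4 + 4) = cos(8) ≈ -0.1455
RHS = cos(4) + cos(4) = 2·cos(4) ≈ -1.307

Since LHS ≠ RHS, this pair disproves the claim.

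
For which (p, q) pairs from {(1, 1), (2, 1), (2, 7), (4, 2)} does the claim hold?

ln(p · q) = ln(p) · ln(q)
Testing each pair:
(1, 1): LHS = 0, RHS = 0 → holds
(2, 1): LHS = ln(2) ≈ 0.6931, RHS = 0 → fails
(2, 7): LHS = ln(14) ≈ 2.639, RHS = ln(2)·ln(7) ≈ 1.349 → fails
(4, 2): LHS = ln(8) ≈ 2.079, RHS = ln(2)·ln(4) ≈ 0.9609 → fails

1 of 4 pairs satisfies the claim.

Answer: (1, 1)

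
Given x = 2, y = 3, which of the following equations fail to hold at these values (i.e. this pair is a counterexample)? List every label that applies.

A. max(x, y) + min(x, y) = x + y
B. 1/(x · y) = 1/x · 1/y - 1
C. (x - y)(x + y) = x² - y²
Evaluating each claim at the given values:
A. LHS = 5, RHS = 5 → holds here (LHS = RHS)
B. LHS = 1/6, RHS = -5/6 → fails here (LHS ≠ RHS)
C. LHS = -5, RHS = -5 → holds here (LHS = RHS)

Answer: B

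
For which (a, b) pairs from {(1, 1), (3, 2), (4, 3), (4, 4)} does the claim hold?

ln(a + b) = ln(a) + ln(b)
None

Testing each pair:
(1, 1): LHS = ln(2) ≈ 0.6931, RHS = 0 → fails
(3, 2): LHS = ln(5) ≈ 1.609, RHS = ln(2) + ln(3) ≈ 1.792 → fails
(4, 3): LHS = ln(7) ≈ 1.946, RHS = ln(3) + ln(4) ≈ 2.485 → fails
(4, 4): LHS = ln(8) ≈ 2.079, RHS = 2·ln(4) ≈ 2.773 → fails

No pair satisfies the claim.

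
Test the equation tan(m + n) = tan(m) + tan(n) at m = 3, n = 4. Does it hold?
Fails

Substituting m = 3, n = 4:

LHS = tan(3 + 4) = tan(7) ≈ 0.8714
RHS = tan(3) + tan(4) ≈ 1.015

LHS ≠ RHS, so the equation does not hold at this point.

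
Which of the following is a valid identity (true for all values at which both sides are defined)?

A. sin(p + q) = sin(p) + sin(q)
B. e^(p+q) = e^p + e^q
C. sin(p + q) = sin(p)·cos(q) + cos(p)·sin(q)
C

A: fails at (2, 5) — LHS = sin(7) ≈ 0.657, RHS = sin(5) + sin(2) ≈ -0.04963.
B: fails at (3, 7) — LHS = e^10 ≈ 22026.5, RHS = e^3 + e^7 ≈ 1117.
C: holds — e.g. at (5, 5), both sides equal sin(10) ≈ -0.544.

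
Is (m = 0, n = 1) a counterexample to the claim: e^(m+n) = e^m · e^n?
Substituting m = 0, n = 1:
LHS = e^(0+1) = e ≈ 2.718
RHS = e^0 · e^1 = e ≈ 2.718

The sides agree, so this pair does not disprove the claim.

Answer: No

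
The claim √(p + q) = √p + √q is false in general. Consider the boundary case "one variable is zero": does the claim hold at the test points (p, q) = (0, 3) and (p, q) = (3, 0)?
Yes, holds at both test points

At (0, 3): LHS = √(3) ≈ 1.732, RHS = √(3) ≈ 1.732 → equal
At (3, 0): LHS = √(3) ≈ 1.732, RHS = √(3) ≈ 1.732 → equal

So the claim does hold at both of these boundary points, even though it is not an identity.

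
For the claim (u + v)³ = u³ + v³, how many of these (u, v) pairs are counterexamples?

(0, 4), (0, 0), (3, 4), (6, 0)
1

Testing each pair:
(0, 4): LHS = 64, RHS = 64 → satisfies claim
(0, 0): LHS = 0, RHS = 0 → satisfies claim
(3, 4): LHS = 343, RHS = 91 → counterexample
(6, 0): LHS = 216, RHS = 216 → satisfies claim

That makes 1 counterexample.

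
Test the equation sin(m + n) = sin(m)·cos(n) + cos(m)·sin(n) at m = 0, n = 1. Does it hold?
Holds

Substituting m = 0, n = 1:

LHS = sin(0 + 1) = sin(1) ≈ 0.8415
RHS = sin(0)·cos(1) + cos(0)·sin(1) = sin(1) ≈ 0.8415

LHS = RHS, so the equation holds at this point.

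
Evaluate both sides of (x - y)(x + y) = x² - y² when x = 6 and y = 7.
LHS = (6 - 7)(6 + 7) = -13
RHS = 6² - 7² = -13

LHS = RHS: the two sides agree.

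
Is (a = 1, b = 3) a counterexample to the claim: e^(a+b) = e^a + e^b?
Yes

Substituting a = 1, b = 3:
LHS = e^(1+3) = e^4 ≈ 54.6
RHS = e^1 + e^3 = e + e^3 ≈ 22.8

Since LHS ≠ RHS, this pair disproves the claim.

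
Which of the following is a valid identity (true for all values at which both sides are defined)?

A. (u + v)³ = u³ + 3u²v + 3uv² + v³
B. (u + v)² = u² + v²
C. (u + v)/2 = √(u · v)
A

A: holds — e.g. at (1, 2), both sides equal 27.
B: fails at (2, 7) — LHS = 81, RHS = 53.
C: fails at (2, 4) — LHS = 3, RHS = 2·√(2) ≈ 2.828.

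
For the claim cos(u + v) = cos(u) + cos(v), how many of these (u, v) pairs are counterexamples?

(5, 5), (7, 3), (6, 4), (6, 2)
4

Testing each pair:
(5, 5): LHS = cos(10) ≈ -0.8391, RHS = 2·cos(5) ≈ 0.5673 → counterexample
(7, 3): LHS = cos(10) ≈ -0.8391, RHS = cos(3) + cos(7) ≈ -0.2361 → counterexample
(6, 4): LHS = cos(10) ≈ -0.8391, RHS = cos(4) + cos(6) ≈ 0.3065 → counterexample
(6, 2): LHS = cos(8) ≈ -0.1455, RHS = cos(2) + cos(6) ≈ 0.544 → counterexample

That makes 4 counterexamples.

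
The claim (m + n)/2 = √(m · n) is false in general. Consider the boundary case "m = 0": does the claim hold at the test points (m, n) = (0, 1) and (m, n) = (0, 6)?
No, fails at both test points

At (0, 1): LHS = 1/2 ≠ RHS = 0
At (0, 6): LHS = 3 ≠ RHS = 0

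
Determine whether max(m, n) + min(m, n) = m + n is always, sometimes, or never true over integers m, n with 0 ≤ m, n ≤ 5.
Always true

The identity holds for every pair in the range. For instance at (m, n) = (0, 5): both sides equal 5.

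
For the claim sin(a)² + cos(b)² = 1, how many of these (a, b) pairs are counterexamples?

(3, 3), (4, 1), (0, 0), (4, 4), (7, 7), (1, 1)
1

Testing each pair:
(3, 3): LHS = sin(3)² + cos(3)² = 1, RHS = 1 → satisfies claim
(4, 1): LHS = cos(1)² + sin(4)² ≈ 0.8647, RHS = 1 → counterexample
(0, 0): LHS = 1, RHS = 1 → satisfies claim
(4, 4): LHS = cos(4)² + sin(4)² = 1, RHS = 1 → satisfies claim
(7, 7): LHS = sin(7)² + cos(7)² = 1, RHS = 1 → satisfies claim
(1, 1): LHS = cos(1)² + sin(1)² = 1, RHS = 1 → satisfies claim

That makes 1 counterexample.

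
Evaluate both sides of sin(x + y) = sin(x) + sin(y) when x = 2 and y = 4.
LHS = sin(2 + 4) = sin(6) ≈ -0.2794
RHS = sin(2) + sin(4) ≈ 0.1525

LHS ≠ RHS (they differ by about 0.4319), so the equation does not hold here.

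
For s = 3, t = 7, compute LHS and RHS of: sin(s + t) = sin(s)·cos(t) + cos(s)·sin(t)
LHS = sin(3 + 7) = sin(10) ≈ -0.544
RHS = sin(3)·cos(7) + cos(3)·sin(7) = sin(7)·cos(3) + sin(3)·cos(7) ≈ -0.544

LHS = RHS: the two sides agree.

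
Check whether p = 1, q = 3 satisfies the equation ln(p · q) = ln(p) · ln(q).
Fails

Substituting p = 1, q = 3:

LHS = ln(1 · 3) = ln(3) ≈ 1.099
RHS = ln(1) · ln(3) = 0

LHS ≠ RHS, so the equation does not hold at this point.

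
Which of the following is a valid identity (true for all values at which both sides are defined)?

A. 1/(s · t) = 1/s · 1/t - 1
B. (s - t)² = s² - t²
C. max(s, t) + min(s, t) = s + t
A: fails at (3, 5) — LHS = 1/15, RHS = -14/15.
B: fails at (1, 2) — LHS = 1, RHS = -3.
C: holds — e.g. at (5, 5), both sides equal 10.

Answer: C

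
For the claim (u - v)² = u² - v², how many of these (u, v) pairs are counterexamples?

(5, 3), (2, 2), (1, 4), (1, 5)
3

Testing each pair:
(5, 3): LHS = 4, RHS = 16 → counterexample
(2, 2): LHS = 0, RHS = 0 → satisfies claim
(1, 4): LHS = 9, RHS = -15 → counterexample
(1, 5): LHS = 16, RHS = -24 → counterexample

That makes 3 counterexamples.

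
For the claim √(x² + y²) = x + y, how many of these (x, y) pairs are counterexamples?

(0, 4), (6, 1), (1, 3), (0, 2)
Testing each pair:
(0, 4): LHS = 4, RHS = 4 → satisfies claim
(6, 1): LHS = √(37) ≈ 6.083, RHS = 7 → counterexample
(1, 3): LHS = √(10) ≈ 3.162, RHS = 4 → counterexample
(0, 2): LHS = 2, RHS = 2 → satisfies claim

That makes 2 counterexamples.

Answer: 2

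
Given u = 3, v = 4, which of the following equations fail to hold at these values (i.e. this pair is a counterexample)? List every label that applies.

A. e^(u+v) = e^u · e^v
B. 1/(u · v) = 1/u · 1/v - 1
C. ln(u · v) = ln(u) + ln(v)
Evaluating each claim at the given values:
A. LHS = e^7 ≈ 1097, RHS = e^7 ≈ 1097 → holds here (LHS = RHS)
B. LHS = 1/12, RHS = -11/12 → fails here (LHS ≠ RHS)
C. LHS = ln(12) ≈ 2.485, RHS = ln(3) + ln(4) ≈ 2.485 → holds here (LHS = RHS)

Answer: B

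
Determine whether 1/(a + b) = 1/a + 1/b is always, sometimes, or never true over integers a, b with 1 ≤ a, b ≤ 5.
Never true

The claim fails for every pair in the range. For instance at (a, b) = (2, 5): LHS = 1/7, RHS = 7/10.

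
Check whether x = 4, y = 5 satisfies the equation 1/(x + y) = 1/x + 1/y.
Substituting x = 4, y = 5:

LHS = 1/(4 + 5) = 1/9
RHS = 1/4 + 1/5 = 9/20

LHS ≠ RHS, so the equation does not hold at this point.

Answer: Fails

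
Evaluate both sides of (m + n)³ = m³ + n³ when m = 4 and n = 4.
LHS = (4 + 4)³ = 512
RHS = 4³ + 4³ = 128

LHS ≠ RHS, so the equation does not hold here.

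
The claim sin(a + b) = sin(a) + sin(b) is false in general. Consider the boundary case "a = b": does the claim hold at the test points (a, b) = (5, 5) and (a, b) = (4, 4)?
No, fails at both test points

At (5, 5): LHS = sin(10) ≈ -0.544 ≠ RHS = 2·sin(5) ≈ -1.918
At (4, 4): LHS = sin(8) ≈ 0.9894 ≠ RHS = 2·sin(4) ≈ -1.514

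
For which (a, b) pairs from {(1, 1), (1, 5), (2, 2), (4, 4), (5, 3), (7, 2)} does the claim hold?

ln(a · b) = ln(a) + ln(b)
Testing each pair:
(1, 1): LHS = 0, RHS = 0 → holds
(1, 5): LHS = ln(5) ≈ 1.609, RHS = ln(5) ≈ 1.609 → holds
(2, 2): LHS = ln(4) ≈ 1.386, RHS = 2·ln(2) ≈ 1.386 → holds
(4, 4): LHS = ln(16) ≈ 2.773, RHS = 2·ln(4) ≈ 2.773 → holds
(5, 3): LHS = ln(15) ≈ 2.708, RHS = ln(3) + ln(5) ≈ 2.708 → holds
(7, 2): LHS = ln(14) ≈ 2.639, RHS = ln(2) + ln(7) ≈ 2.639 → holds

Every pair satisfies the claim.

Answer: All pairs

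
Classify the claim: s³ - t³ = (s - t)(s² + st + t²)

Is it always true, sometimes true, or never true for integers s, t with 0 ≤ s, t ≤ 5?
The identity holds for every pair in the range. For instance at (s, t) = (3, 0): both sides equal 27.

Answer: Always true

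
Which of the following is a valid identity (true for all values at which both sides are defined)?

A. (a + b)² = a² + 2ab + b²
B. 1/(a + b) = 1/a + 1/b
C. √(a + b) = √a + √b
A

A: holds — e.g. at (2, 7), both sides equal 81.
B: fails at (2, 2) — LHS = 1/4, RHS = 1.
C: fails at (1, 5) — LHS = √(6) ≈ 2.449, RHS = 1 + √(5) ≈ 3.236.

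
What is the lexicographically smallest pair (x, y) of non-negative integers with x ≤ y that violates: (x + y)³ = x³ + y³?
Substituting (1, 1) into the claim:
LHS = (1 + 1)³ = 8
RHS = 1³ + 1³ = 2

Since LHS ≠ RHS, this pair disproves the claim, and no lexicographically smaller pair (x ≤ y, non-negative integers) does.

For instance (2, 3) is also a counterexample (LHS = 125, RHS = 35), but it's lexicographically larger.

Answer: (x, y) = (1, 1)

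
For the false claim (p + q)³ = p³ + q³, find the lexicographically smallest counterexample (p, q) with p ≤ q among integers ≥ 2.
Substituting (2, 2) into the claim:
LHS = (2 + 2)³ = 64
RHS = 2³ + 2³ = 16

Since LHS ≠ RHS, this pair disproves the claim, and no lexicographically smaller pair (p ≤ q, integers ≥ 2) does.

For instance (6, 7) is also a counterexample (LHS = 2197, RHS = 559), but it's lexicographically larger.

Answer: (p, q) = (2, 2)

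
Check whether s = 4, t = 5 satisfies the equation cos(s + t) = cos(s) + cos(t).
Substituting s = 4, t = 5:

LHS = cos(4 + 5) = cos(9) ≈ -0.9111
RHS = cos(4) + cos(5) ≈ -0.37

LHS ≠ RHS, so the equation does not hold at this point.

Answer: Fails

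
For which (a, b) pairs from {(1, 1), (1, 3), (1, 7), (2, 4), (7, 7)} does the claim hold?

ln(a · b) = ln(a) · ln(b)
(1, 1)

Testing each pair:
(1, 1): LHS = 0, RHS = 0 → holds
(1, 3): LHS = ln(3) ≈ 1.099, RHS = 0 → fails
(1, 7): LHS = ln(7) ≈ 1.946, RHS = 0 → fails
(2, 4): LHS = ln(8) ≈ 2.079, RHS = ln(2)·ln(4) ≈ 0.9609 → fails
(7, 7): LHS = ln(49) ≈ 3.892, RHS = ln(7)² ≈ 3.787 → fails

1 of 5 pairs satisfies the claim.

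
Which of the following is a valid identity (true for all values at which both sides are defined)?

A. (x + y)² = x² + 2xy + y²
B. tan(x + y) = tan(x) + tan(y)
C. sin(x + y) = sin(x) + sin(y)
A: holds — e.g. at (1, 4), both sides equal 25.
B: fails at (2, 5) — LHS = tan(7) ≈ 0.8714, RHS = tan(5) + tan(2) ≈ -5.566.
C: fails at (1, 2) — LHS = sin(3) ≈ 0.1411, RHS = sin(1) + sin(2) ≈ 1.751.

Answer: A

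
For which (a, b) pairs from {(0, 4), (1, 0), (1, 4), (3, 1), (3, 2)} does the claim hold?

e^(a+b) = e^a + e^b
Testing each pair:
(0, 4): LHS = e^4 ≈ 54.6, RHS = 1 + e^4 ≈ 55.6 → fails
(1, 0): LHS = e ≈ 2.718, RHS = 1 + e ≈ 3.718 → fails
(1, 4): LHS = e^5 ≈ 148.4, RHS = e + e^4 ≈ 57.32 → fails
(3, 1): LHS = e^4 ≈ 54.6, RHS = e + e^3 ≈ 22.8 → fails
(3, 2): LHS = e^5 ≈ 148.4, RHS = e^2 + e^3 ≈ 27.47 → fails

No pair satisfies the claim.

Answer: None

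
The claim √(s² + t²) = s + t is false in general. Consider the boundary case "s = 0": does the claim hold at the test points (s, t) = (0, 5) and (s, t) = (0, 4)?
At (0, 5): LHS = 5, RHS = 5 → equal
At (0, 4): LHS = 4, RHS = 4 → equal

So the claim does hold at both of these boundary points, even though it is not an identity.

Answer: Yes, holds at both test points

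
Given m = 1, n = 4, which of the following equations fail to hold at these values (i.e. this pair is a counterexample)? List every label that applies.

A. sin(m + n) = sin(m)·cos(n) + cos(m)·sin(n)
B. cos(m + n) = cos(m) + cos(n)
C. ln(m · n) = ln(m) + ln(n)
B

Evaluating each claim at the given values:
A. LHS = sin(5) ≈ -0.9589, RHS = sin(1)·cos(4) + sin(4)·cos(1) ≈ -0.9589 → holds here (LHS = RHS)
B. LHS = cos(5) ≈ 0.2837, RHS = cos(4) + cos(1) ≈ -0.1133 → fails here (LHS ≠ RHS)
C. LHS = ln(4) ≈ 1.386, RHS = ln(4) ≈ 1.386 → holds here (LHS = RHS)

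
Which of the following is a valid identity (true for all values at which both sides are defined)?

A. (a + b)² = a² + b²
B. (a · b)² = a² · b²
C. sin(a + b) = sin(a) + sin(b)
A: fails at (2, 5) — LHS = 49, RHS = 29.
B: holds — e.g. at (3, 4), both sides equal 144.
C: fails at (2, 5) — LHS = sin(7) ≈ 0.657, RHS = sin(5) + sin(2) ≈ -0.04963.

Answer: B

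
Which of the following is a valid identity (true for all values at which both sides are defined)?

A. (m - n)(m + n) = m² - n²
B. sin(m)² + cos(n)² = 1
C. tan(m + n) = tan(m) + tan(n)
A: holds — e.g. at (3, 7), both sides equal -40.
B: fails at (3, 7) — LHS = sin(3)² + cos(7)² ≈ 0.5883, RHS = 1.
C: fails at (4, 6) — LHS = tan(10) ≈ 0.6484, RHS = tan(6) + tan(4) ≈ 0.8668.

Answer: A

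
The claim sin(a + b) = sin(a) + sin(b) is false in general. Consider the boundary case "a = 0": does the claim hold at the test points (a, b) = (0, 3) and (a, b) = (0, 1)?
At (0, 3): LHS = sin(3) ≈ 0.1411, RHS = sin(3) ≈ 0.1411 → equal
At (0, 1): LHS = sin(1) ≈ 0.8415, RHS = sin(1) ≈ 0.8415 → equal

So the claim does hold at both of these boundary points, even though it is not an identity.

Answer: Yes, holds at both test points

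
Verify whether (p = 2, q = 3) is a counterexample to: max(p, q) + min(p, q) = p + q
Substituting p = 2, q = 3:
LHS = max(2, 3) + min(2, 3) = 5
RHS = 2 + 3 = 5

The sides agree, so this pair does not disprove the claim.

Answer: No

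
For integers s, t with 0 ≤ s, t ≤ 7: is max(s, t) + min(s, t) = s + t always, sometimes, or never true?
The identity holds for every pair in the range. For instance at (s, t) = (0, 3): both sides equal 3.

Answer: Always true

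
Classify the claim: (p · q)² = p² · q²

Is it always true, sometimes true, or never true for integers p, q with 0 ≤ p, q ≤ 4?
Always true

The identity holds for every pair in the range. For instance at (p, q) = (3, 3): both sides equal 81.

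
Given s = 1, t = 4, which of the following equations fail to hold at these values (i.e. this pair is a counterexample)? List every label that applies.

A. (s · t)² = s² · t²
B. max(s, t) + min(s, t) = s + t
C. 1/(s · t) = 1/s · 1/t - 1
C

Evaluating each claim at the given values:
A. LHS = 16, RHS = 16 → holds here (LHS = RHS)
B. LHS = 5, RHS = 5 → holds here (LHS = RHS)
C. LHS = 1/4, RHS = -3/4 → fails here (LHS ≠ RHS)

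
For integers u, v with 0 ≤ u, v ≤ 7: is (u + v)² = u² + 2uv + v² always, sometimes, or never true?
Always true

The identity holds for every pair in the range. For instance at (u, v) = (7, 2): both sides equal 81.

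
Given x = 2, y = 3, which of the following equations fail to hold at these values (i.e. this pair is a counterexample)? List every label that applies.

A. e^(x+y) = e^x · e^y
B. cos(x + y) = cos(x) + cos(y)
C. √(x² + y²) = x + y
B, C

Evaluating each claim at the given values:
A. LHS = e^5 ≈ 148.4, RHS = e^5 ≈ 148.4 → holds here (LHS = RHS)
B. LHS = cos(5) ≈ 0.2837, RHS = cos(3) + cos(2) ≈ -1.406 → fails here (LHS ≠ RHS)
C. LHS = √(13) ≈ 3.606, RHS = 5 → fails here (LHS ≠ RHS)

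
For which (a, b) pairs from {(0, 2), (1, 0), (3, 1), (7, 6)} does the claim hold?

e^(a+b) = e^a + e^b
None

Testing each pair:
(0, 2): LHS = e^2 ≈ 7.389, RHS = 1 + e^2 ≈ 8.389 → fails
(1, 0): LHS = e ≈ 2.718, RHS = 1 + e ≈ 3.718 → fails
(3, 1): LHS = e^4 ≈ 54.6, RHS = e + e^3 ≈ 22.8 → fails
(7, 6): LHS = e^13 ≈ 442413.4, RHS = e^6 + e^7 ≈ 1500 → fails

No pair satisfies the claim.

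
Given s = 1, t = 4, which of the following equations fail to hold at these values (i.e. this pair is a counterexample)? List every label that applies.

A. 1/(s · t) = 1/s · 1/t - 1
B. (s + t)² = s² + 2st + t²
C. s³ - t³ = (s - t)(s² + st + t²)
A

Evaluating each claim at the given values:
A. LHS = 1/4, RHS = -3/4 → fails here (LHS ≠ RHS)
B. LHS = 25, RHS = 25 → holds here (LHS = RHS)
C. LHS = -63, RHS = -63 → holds here (LHS = RHS)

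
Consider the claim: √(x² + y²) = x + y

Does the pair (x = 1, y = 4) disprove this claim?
Yes

Substituting x = 1, y = 4:
LHS = √(1² + 4²) = √(17) ≈ 4.123
RHS = 1 + 4 = 5

Since LHS ≠ RHS, this pair disproves the claim.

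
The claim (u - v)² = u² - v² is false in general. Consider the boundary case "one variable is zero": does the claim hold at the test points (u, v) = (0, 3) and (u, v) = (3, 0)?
Only at (3, 0)

At (0, 3): LHS = 9 ≠ RHS = -9
At (3, 0): LHS = 9, RHS = 9 → equal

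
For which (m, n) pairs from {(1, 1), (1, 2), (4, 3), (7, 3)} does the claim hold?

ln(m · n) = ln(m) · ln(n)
(1, 1)

Testing each pair:
(1, 1): LHS = 0, RHS = 0 → holds
(1, 2): LHS = ln(2) ≈ 0.6931, RHS = 0 → fails
(4, 3): LHS = ln(12) ≈ 2.485, RHS = ln(3)·ln(4) ≈ 1.523 → fails
(7, 3): LHS = ln(21) ≈ 3.045, RHS = ln(3)·ln(7) ≈ 2.138 → fails

1 of 4 pairs satisfies the claim.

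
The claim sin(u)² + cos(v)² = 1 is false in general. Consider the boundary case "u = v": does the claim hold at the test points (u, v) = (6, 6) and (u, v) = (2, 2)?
At (6, 6): LHS = sin(6)² + cos(6)² = 1, RHS = 1 → equal
At (2, 2): LHS = cos(2)² + sin(2)² = 1, RHS = 1 → equal

So the claim does hold at both of these boundary points, even though it is not an identity.

Answer: Yes, holds at both test points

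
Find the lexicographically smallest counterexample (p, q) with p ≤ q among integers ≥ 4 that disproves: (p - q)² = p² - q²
(p, q) = (4, 5)

At (4, 4): both sides equal 0, so it holds there.

Substituting (4, 5) into the claim:
LHS = (4 - 5)² = 1
RHS = 4² - 5² = -9

Since LHS ≠ RHS, this pair disproves the claim, and no lexicographically smaller pair (p ≤ q, integers ≥ 4) does.

For instance (10, 11) is also a counterexample (LHS = 1, RHS = -21), but it's lexicographically larger.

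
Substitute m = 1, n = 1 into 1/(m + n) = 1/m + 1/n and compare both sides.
LHS = 1/(1 + 1) = 1/2
RHS = 1/1 + 1/1 = 2

LHS ≠ RHS, so the equation does not hold here.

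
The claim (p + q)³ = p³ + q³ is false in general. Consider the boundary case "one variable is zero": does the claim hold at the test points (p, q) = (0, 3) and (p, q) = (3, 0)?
At (0, 3): LHS = 27, RHS = 27 → equal
At (3, 0): LHS = 27, RHS = 27 → equal

So the claim does hold at both of these boundary points, even though it is not an identity.

Answer: Yes, holds at both test points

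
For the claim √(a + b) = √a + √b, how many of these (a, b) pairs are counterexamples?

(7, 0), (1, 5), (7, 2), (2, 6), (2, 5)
Testing each pair:
(7, 0): LHS = √(7) ≈ 2.646, RHS = √(7) ≈ 2.646 → satisfies claim
(1, 5): LHS = √(6) ≈ 2.449, RHS = 1 + √(5) ≈ 3.236 → counterexample
(7, 2): LHS = 3, RHS = √(2) + √(7) ≈ 4.06 → counterexample
(2, 6): LHS = 2·√(2) ≈ 2.828, RHS = √(2) + √(6) ≈ 3.864 → counterexample
(2, 5): LHS = √(7) ≈ 2.646, RHS = √(2) + √(5) ≈ 3.65 → counterexample

That makes 4 counterexamples.

Answer: 4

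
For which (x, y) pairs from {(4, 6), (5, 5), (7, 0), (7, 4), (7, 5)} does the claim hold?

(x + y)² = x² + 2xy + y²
Testing each pair:
(4, 6): LHS = 100, RHS = 100 → holds
(5, 5): LHS = 100, RHS = 100 → holds
(7, 0): LHS = 49, RHS = 49 → holds
(7, 4): LHS = 121, RHS = 121 → holds
(7, 5): LHS = 144, RHS = 144 → holds

Every pair satisfies the claim.

Answer: All pairs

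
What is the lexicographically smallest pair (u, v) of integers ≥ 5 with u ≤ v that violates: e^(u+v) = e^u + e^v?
(u, v) = (5, 5)

Substituting (5, 5) into the claim:
LHS = e^(5+5) = e^10 ≈ 22026.5
RHS = e^5 + e^5 = 2·e^5 ≈ 296.8

Since LHS ≠ RHS, this pair disproves the claim, and no lexicographically smaller pair (u ≤ v, integers ≥ 5) does.

For instance (9, 11) is also a counterexample (LHS = e^20 ≈ 485165195.4, RHS = e^9 + e^11 ≈ 67977.2), but it's lexicographically larger.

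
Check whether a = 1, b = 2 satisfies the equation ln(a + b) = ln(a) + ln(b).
Substituting a = 1, b = 2:

LHS = ln(1 + 2) = ln(3) ≈ 1.099
RHS = ln(1) + ln(2) = ln(2) ≈ 0.6931

LHS ≠ RHS, so the equation does not hold at this point.

Answer: Fails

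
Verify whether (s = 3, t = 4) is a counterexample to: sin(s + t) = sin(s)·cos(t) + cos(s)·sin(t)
Substituting s = 3, t = 4:
LHS = sin(3 + 4) = sin(7) ≈ 0.657
RHS = sin(3)·cos(4) + cos(3)·sin(4) = sin(3)·cos(4) + sin(4)·cos(3) ≈ 0.657

The sides agree, so this pair does not disprove the claim.

Answer: No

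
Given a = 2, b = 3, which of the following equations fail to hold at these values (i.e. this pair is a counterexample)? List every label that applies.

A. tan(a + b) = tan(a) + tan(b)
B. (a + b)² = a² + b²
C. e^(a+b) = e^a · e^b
Evaluating each claim at the given values:
A. LHS = tan(5) ≈ -3.381, RHS = tan(2) + tan(3) ≈ -2.328 → fails here (LHS ≠ RHS)
B. LHS = 25, RHS = 13 → fails here (LHS ≠ RHS)
C. LHS = e^5 ≈ 148.4, RHS = e^5 ≈ 148.4 → holds here (LHS = RHS)

Answer: A, B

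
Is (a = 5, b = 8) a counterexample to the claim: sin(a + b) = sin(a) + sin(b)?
Yes

Substituting a = 5, b = 8:
LHS = sin(5 + 8) = sin(13) ≈ 0.4202
RHS = sin(5) + sin(8) ≈ 0.03043

Since LHS ≠ RHS, this pair disproves the claim.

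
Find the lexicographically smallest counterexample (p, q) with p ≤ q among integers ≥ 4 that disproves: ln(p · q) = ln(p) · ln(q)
(p, q) = (4, 4)

Substituting (4, 4) into the claim:
LHS = ln(4 · 4) = ln(16) ≈ 2.773
RHS = ln(4) · ln(4) = ln(4)² ≈ 1.922

Since LHS ≠ RHS, this pair disproves the claim, and no lexicographically smaller pair (p ≤ q, integers ≥ 4) does.

For instance (7, 11) is also a counterexample (LHS = ln(77) ≈ 4.344, RHS = ln(7)·ln(11) ≈ 4.666), but it's lexicographically larger.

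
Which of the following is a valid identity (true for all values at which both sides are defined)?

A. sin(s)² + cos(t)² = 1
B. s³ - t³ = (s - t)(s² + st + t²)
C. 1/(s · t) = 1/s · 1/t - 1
B

A: fails at (1, 3) — LHS = sin(1)² + cos(3)² ≈ 1.688, RHS = 1.
B: holds — e.g. at (2, 4), both sides equal -56.
C: fails at (3, 7) — LHS = 1/21, RHS = -20/21.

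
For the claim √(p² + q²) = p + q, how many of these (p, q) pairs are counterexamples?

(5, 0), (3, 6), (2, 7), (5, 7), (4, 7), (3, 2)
Testing each pair:
(5, 0): LHS = 5, RHS = 5 → satisfies claim
(3, 6): LHS = 3·√(5) ≈ 6.708, RHS = 9 → counterexample
(2, 7): LHS = √(53) ≈ 7.28, RHS = 9 → counterexample
(5, 7): LHS = √(74) ≈ 8.602, RHS = 12 → counterexample
(4, 7): LHS = √(65) ≈ 8.062, RHS = 11 → counterexample
(3, 2): LHS = √(13) ≈ 3.606, RHS = 5 → counterexample

That makes 5 counterexamples.

Answer: 5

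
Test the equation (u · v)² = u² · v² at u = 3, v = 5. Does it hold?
Substituting u = 3, v = 5:

LHS = (3 · 5)² = 225
RHS = 3² · 5² = 225

LHS = RHS, so the equation holds at this point.

Answer: Holds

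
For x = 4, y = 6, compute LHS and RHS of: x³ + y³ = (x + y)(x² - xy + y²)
LHS = 4³ + 6³ = 280
RHS = (4 + 6)(4² - 4·6 + 6²) = 280

LHS = RHS: the two sides agree.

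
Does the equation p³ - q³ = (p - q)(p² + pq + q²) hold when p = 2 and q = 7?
Holds

Substituting p = 2, q = 7:

LHS = 2³ - 7³ = -335
RHS = (2 - 7)(2² + 2·7 + 7²) = -335

LHS = RHS, so the equation holds at this point.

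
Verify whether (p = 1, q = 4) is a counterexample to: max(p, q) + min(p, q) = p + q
Substituting p = 1, q = 4:
LHS = max(1, 4) + min(1, 4) = 5
RHS = 1 + 4 = 5

The sides agree, so this pair does not disprove the claim.

Answer: No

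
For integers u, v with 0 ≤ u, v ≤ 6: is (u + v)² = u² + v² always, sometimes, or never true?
Sometimes true

It holds at (u, v) = (0, 4) (both sides equal 16), but fails at (u, v) = (4, 4) (LHS = 64, RHS = 32).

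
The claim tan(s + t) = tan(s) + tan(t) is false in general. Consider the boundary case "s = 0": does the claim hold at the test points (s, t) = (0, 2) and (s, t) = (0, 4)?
Yes, holds at both test points

At (0, 2): LHS = tan(2) ≈ -2.185, RHS = tan(2) ≈ -2.185 → equal
At (0, 4): LHS = tan(4) ≈ 1.158, RHS = tan(4) ≈ 1.158 → equal

So the claim does hold at both of these boundary points, even though it is not an identity.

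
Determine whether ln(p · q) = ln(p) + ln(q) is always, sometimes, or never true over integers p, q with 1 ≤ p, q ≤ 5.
The identity holds for every pair in the range. For instance at (p, q) = (1, 1): both sides equal 0.

Answer: Always true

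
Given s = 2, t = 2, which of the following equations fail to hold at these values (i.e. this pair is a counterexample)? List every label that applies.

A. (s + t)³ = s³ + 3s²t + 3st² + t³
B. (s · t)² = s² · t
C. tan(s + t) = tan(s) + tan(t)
Evaluating each claim at the given values:
A. LHS = 64, RHS = 64 → holds here (LHS = RHS)
B. LHS = 16, RHS = 8 → fails here (LHS ≠ RHS)
C. LHS = tan(4) ≈ 1.158, RHS = 2·tan(2) ≈ -4.37 → fails here (LHS ≠ RHS)

Answer: B, C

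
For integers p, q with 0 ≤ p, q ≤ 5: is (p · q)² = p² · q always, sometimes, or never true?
It holds at (p, q) = (5, 1) (both sides equal 25), but fails at (p, q) = (4, 4) (LHS = 256, RHS = 64).

Answer: Sometimes true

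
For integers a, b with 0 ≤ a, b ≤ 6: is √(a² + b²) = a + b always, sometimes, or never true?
It holds at (a, b) = (6, 0) (both sides equal 6), but fails at (a, b) = (1, 1) (LHS = √(2) ≈ 1.414, RHS = 2).

Answer: Sometimes true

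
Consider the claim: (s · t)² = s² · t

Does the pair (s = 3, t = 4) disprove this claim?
Yes

Substituting s = 3, t = 4:
LHS = (3 · 4)² = 144
RHS = 3² · 4 = 36

Since LHS ≠ RHS, this pair disproves the claim.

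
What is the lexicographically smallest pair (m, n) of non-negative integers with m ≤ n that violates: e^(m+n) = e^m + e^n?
Substituting (0, 0) into the claim:
LHS = e^(0+0) = 1
RHS = e^0 + e^0 = 2

Since LHS ≠ RHS, this pair disproves the claim, and no lexicographically smaller pair (m ≤ n, non-negative integers) does.

For instance (2, 4) is also a counterexample (LHS = e^6 ≈ 403.4, RHS = e^2 + e^4 ≈ 61.99), but it's lexicographically larger.

Answer: (m, n) = (0, 0)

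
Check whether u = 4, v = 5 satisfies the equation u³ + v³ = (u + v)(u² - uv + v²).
Holds

Substituting u = 4, v = 5:

LHS = 4³ + 5³ = 189
RHS = (4 + 5)(4² - 4·5 + 5²) = 189

LHS = RHS, so the equation holds at this point.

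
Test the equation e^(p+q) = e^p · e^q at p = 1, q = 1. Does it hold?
Holds

Substituting p = 1, q = 1:

LHS = e^(1+1) = e^2 ≈ 7.389
RHS = e^1 · e^1 = e^2 ≈ 7.389

LHS = RHS, so the equation holds at this point.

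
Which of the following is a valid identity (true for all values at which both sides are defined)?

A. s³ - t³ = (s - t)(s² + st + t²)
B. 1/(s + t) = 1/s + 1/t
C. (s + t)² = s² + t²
A: holds — e.g. at (2, 2), both sides equal 0.
B: fails at (3, 5) — LHS = 1/8, RHS = 8/15.
C: fails at (1, 2) — LHS = 9, RHS = 5.

Answer: A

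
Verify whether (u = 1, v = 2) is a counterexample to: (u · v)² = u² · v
Substituting u = 1, v = 2:
LHS = (1 · 2)² = 4
RHS = 1² · 2 = 2

Since LHS ≠ RHS, this pair disproves the claim.

Answer: Yes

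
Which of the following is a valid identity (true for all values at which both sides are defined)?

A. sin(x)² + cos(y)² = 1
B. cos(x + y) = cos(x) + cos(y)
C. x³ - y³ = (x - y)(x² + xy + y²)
A: fails at (3, 4) — LHS = sin(3)² + cos(4)² ≈ 0.4472, RHS = 1.
B: fails at (0, 1) — LHS = cos(1) ≈ 0.5403, RHS = cos(1) + 1 ≈ 1.54.
C: holds — e.g. at (3, 7), both sides equal -316.

Answer: C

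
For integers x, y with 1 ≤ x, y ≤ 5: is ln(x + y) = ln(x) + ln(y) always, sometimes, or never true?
It holds at (x, y) = (2, 2) (both sides equal ln(4) ≈ 1.386), but fails at (x, y) = (5, 2) (LHS = ln(7) ≈ 1.946, RHS = ln(2) + ln(5) ≈ 2.303).

Answer: Sometimes true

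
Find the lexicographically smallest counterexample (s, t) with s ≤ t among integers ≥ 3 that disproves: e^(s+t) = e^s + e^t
(s, t) = (3, 3)

Substituting (3, 3) into the claim:
LHS = e^(3+3) = e^6 ≈ 403.4
RHS = e^3 + e^3 = 2·e^3 ≈ 40.17

Since LHS ≠ RHS, this pair disproves the claim, and no lexicographically smaller pair (s ≤ t, integers ≥ 3) does.

For instance (6, 7) is also a counterexample (LHS = e^13 ≈ 442413.4, RHS = e^6 + e^7 ≈ 1500), but it's lexicographically larger.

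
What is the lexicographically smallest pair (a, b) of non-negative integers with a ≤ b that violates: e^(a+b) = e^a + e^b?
Substituting (0, 0) into the claim:
LHS = e^(0+0) = 1
RHS = e^0 + e^0 = 2

Since LHS ≠ RHS, this pair disproves the claim, and no lexicographically smaller pair (a ≤ b, non-negative integers) does.

For instance (3, 5) is also a counterexample (LHS = e^8 ≈ 2981, RHS = e^3 + e^5 ≈ 168.5), but it's lexicographically larger.

Answer: (a, b) = (0, 0)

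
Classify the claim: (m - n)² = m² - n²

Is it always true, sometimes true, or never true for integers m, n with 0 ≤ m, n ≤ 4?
It holds at (m, n) = (3, 3) (both sides equal 0), but fails at (m, n) = (1, 4) (LHS = 9, RHS = -15).

Answer: Sometimes true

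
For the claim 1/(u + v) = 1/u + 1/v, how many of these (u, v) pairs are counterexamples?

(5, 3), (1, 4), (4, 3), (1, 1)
Testing each pair:
(5, 3): LHS = 1/8, RHS = 8/15 → counterexample
(1, 4): LHS = 1/5, RHS = 5/4 → counterexample
(4, 3): LHS = 1/7, RHS = 7/12 → counterexample
(1, 1): LHS = 1/2, RHS = 2 → counterexample

That makes 4 counterexamples.

Answer: 4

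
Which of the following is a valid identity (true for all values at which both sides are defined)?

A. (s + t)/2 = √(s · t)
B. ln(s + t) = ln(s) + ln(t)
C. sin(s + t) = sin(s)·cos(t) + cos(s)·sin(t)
C

A: fails at (3, 4) — LHS = 7/2, RHS = 2·√(3) ≈ 3.464.
B: fails at (5, 5) — LHS = ln(10) ≈ 2.303, RHS = 2·ln(5) ≈ 3.219.
C: holds — e.g. at (1, 2), both sides equal sin(3) ≈ 0.1411.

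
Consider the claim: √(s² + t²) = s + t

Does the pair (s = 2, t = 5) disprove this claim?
Yes

Substituting s = 2, t = 5:
LHS = √(2² + 5²) = √(29) ≈ 5.385
RHS = 2 + 5 = 7

Since LHS ≠ RHS, this pair disproves the claim.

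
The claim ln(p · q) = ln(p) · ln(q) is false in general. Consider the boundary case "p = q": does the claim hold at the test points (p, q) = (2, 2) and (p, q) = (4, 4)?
At (2, 2): LHS = ln(4) ≈ 1.386 ≠ RHS = ln(2)² ≈ 0.4805
At (4, 4): LHS = ln(16) ≈ 2.773 ≠ RHS = ln(4)² ≈ 1.922

Answer: No, fails at both test points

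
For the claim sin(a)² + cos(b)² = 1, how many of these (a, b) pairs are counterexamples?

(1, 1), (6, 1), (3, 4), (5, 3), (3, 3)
3

Testing each pair:
(1, 1): LHS = cos(1)² + sin(1)² = 1, RHS = 1 → satisfies claim
(6, 1): LHS = sin(6)² + cos(1)² ≈ 0.37, RHS = 1 → counterexample
(3, 4): LHS = sin(3)² + cos(4)² ≈ 0.4472, RHS = 1 → counterexample
(5, 3): LHS = sin(5)² + cos(3)² ≈ 1.9, RHS = 1 → counterexample
(3, 3): LHS = sin(3)² + cos(3)² = 1, RHS = 1 → satisfies claim

That makes 3 counterexamples.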